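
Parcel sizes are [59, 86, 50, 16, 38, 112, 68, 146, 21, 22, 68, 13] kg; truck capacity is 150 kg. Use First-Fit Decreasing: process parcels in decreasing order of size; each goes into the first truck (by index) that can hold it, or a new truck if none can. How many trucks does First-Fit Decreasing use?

Sorted descending: 146, 112, 86, 68, 68, 59, 50, 38, 22, 21, 16, 13.
146 kg → truck 1 (remaining 4 kg)
112 kg → truck 2 (remaining 38 kg)
86 kg → truck 3 (remaining 64 kg)
68 kg → truck 4 (remaining 82 kg)
68 kg → truck 4 (remaining 14 kg)
59 kg → truck 3 (remaining 5 kg)
50 kg → truck 5 (remaining 100 kg)
38 kg → truck 2 (remaining 0 kg)
22 kg → truck 5 (remaining 78 kg)
21 kg → truck 5 (remaining 57 kg)
16 kg → truck 5 (remaining 41 kg)
13 kg → truck 4 (remaining 1 kg)

5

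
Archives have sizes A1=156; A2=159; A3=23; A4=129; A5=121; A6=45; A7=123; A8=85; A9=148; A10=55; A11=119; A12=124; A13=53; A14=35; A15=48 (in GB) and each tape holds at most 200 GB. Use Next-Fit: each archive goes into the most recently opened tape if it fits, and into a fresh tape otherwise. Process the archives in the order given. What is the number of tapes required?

10

Put A1 (156 GB) in tape 1; 44 GB remain.
Put A2 (159 GB) in tape 2; 41 GB remain.
Put A3 (23 GB) in tape 2; 18 GB remain.
Put A4 (129 GB) in tape 3; 71 GB remain.
Put A5 (121 GB) in tape 4; 79 GB remain.
Put A6 (45 GB) in tape 4; 34 GB remain.
Put A7 (123 GB) in tape 5; 77 GB remain.
Put A8 (85 GB) in tape 6; 115 GB remain.
Put A9 (148 GB) in tape 7; 52 GB remain.
Put A10 (55 GB) in tape 8; 145 GB remain.
Put A11 (119 GB) in tape 8; 26 GB remain.
Put A12 (124 GB) in tape 9; 76 GB remain.
Put A13 (53 GB) in tape 9; 23 GB remain.
Put A14 (35 GB) in tape 10; 165 GB remain.
Put A15 (48 GB) in tape 10; 117 GB remain.
Final tapes: [156] [159,23] [129] [121,45] [123] [85] [148] [55,119] [124,53] [35,48].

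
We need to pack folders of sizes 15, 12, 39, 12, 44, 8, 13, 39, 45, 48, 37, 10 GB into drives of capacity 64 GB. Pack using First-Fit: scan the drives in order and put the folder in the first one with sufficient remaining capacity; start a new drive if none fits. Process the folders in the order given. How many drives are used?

Put 15 GB in drive 1; 49 GB remain.
Put 12 GB in drive 1; 37 GB remain.
Put 39 GB in drive 2; 25 GB remain.
Put 12 GB in drive 1; 25 GB remain.
Put 44 GB in drive 3; 20 GB remain.
Put 8 GB in drive 1; 17 GB remain.
Put 13 GB in drive 1; 4 GB remain.
Put 39 GB in drive 4; 25 GB remain.
Put 45 GB in drive 5; 19 GB remain.
Put 48 GB in drive 6; 16 GB remain.
Put 37 GB in drive 7; 27 GB remain.
Put 10 GB in drive 2; 15 GB remain.
Final drives: [15,12,12,8,13] [39,10] [44] [39] [45] [48] [37].

7 drives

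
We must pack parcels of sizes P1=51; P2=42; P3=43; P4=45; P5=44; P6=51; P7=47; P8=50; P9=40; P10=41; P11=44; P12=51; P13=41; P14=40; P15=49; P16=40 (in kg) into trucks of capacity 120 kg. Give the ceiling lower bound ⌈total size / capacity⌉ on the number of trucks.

6

Total size = 51 + 42 + 43 + 45 + 44 + 51 + 47 + 50 + 40 + 41 + 44 + 51 + 41 + 40 + 49 + 40 = 719 kg.
⌈719 / 120⌉ = 6.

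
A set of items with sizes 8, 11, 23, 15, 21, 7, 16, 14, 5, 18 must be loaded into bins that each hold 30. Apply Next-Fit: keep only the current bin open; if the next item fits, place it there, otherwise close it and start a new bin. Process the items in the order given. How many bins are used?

8 → bin 1 (remaining 22)
11 → bin 1 (remaining 11)
23 → bin 2 (remaining 7)
15 → bin 3 (remaining 15)
21 → bin 4 (remaining 9)
7 → bin 4 (remaining 2)
16 → bin 5 (remaining 14)
14 → bin 5 (remaining 0)
5 → bin 6 (remaining 25)
18 → bin 6 (remaining 7)

6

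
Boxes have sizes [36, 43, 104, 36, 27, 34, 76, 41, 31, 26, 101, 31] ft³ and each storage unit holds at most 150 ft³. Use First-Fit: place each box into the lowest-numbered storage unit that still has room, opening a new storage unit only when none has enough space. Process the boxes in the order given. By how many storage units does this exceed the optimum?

First-Fit: [36,43,36,27] [104,34] [76,41,31] [26,101] [31] → 5 storage units.
Total size 586 ft³; any packing needs at least ⌈586/150⌉ = 4 storage units.
An optimal packing achieves that bound: [104,43] [101,41] [76,36,36] [34,31,31,27,26] → 4 storage units.
Excess: 5 − 4 = 1.

1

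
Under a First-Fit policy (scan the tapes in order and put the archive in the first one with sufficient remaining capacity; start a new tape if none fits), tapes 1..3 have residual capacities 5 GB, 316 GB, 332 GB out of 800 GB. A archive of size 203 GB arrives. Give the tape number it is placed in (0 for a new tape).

2

Tapes with room: tape 2 (316 GB), tape 3 (332 GB).
The first with room is tape 2.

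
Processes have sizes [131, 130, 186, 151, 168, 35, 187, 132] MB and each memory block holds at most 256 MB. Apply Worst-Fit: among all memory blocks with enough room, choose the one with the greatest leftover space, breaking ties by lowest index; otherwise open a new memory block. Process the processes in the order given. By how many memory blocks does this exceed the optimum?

0

Worst-Fit: [131] [130,35] [186] [151] [168] [187] [132] → 7 memory blocks.
7 processes exceed 128 MB (half the capacity), and no two of those can share a memory block, so at least 7 memory blocks are needed.
So 7 is already optimal.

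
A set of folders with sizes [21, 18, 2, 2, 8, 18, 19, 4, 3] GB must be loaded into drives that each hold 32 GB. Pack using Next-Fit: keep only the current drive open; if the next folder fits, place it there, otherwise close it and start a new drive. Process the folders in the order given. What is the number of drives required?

Put 21 GB in drive 1; 11 GB remain.
Put 18 GB in drive 2; 14 GB remain.
Put 2 GB in drive 2; 12 GB remain.
Put 2 GB in drive 2; 10 GB remain.
Put 8 GB in drive 2; 2 GB remain.
Put 18 GB in drive 3; 14 GB remain.
Put 19 GB in drive 4; 13 GB remain.
Put 4 GB in drive 4; 9 GB remain.
Put 3 GB in drive 4; 6 GB remain.

4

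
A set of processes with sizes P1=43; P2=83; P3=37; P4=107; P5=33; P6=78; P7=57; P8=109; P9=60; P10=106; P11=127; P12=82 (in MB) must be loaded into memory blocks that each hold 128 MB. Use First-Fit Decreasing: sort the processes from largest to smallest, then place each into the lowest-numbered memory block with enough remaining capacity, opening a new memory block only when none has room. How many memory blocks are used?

Sorted descending: 127, 109, 107, 106, 83, 82, 78, 60, 57, 43, 37, 33.
Put 127 MB in memory block 1; 1 MB remain.
Put 109 MB in memory block 2; 19 MB remain.
Put 107 MB in memory block 3; 21 MB remain.
Put 106 MB in memory block 4; 22 MB remain.
Put 83 MB in memory block 5; 45 MB remain.
Put 82 MB in memory block 6; 46 MB remain.
Put 78 MB in memory block 7; 50 MB remain.
Put 60 MB in memory block 8; 68 MB remain.
Put 57 MB in memory block 8; 11 MB remain.
Put 43 MB in memory block 5; 2 MB remain.
Put 37 MB in memory block 6; 9 MB remain.
Put 33 MB in memory block 7; 17 MB remain.
Final memory blocks: [127] [109] [107] [106] [83,43] [82,37] [78,33] [60,57].

8 memory blocks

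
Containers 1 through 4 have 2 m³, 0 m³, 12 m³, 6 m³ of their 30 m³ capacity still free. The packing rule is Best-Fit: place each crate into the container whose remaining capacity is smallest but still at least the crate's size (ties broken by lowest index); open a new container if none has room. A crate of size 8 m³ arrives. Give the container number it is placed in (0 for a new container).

3

Containers with room: container 3 (12 m³).
Tightest fit is container 3 with 12 m³ free.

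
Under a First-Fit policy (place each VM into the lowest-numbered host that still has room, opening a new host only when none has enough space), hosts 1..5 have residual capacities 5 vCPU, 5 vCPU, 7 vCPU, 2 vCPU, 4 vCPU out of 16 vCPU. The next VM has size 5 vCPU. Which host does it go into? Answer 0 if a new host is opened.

1

Hosts with room: host 1 (5 vCPU), host 2 (5 vCPU), host 3 (7 vCPU).
The first with room is host 1.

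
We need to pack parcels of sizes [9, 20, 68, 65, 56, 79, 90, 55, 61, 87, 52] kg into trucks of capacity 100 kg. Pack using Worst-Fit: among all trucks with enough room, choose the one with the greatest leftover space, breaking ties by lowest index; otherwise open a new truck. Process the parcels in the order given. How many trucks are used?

Put 9 kg in truck 1; 91 kg remain.
Put 20 kg in truck 1; 71 kg remain.
Put 68 kg in truck 1; 3 kg remain.
Put 65 kg in truck 2; 35 kg remain.
Put 56 kg in truck 3; 44 kg remain.
Put 79 kg in truck 4; 21 kg remain.
Put 90 kg in truck 5; 10 kg remain.
Put 55 kg in truck 6; 45 kg remain.
Put 61 kg in truck 7; 39 kg remain.
Put 87 kg in truck 8; 13 kg remain.
Put 52 kg in truck 9; 48 kg remain.

9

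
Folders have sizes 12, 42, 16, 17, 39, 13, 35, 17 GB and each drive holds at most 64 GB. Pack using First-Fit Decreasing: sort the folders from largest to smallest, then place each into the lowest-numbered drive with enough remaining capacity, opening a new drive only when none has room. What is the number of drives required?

4 drives

Sorted descending: 42, 39, 35, 17, 17, 16, 13, 12.
Put 42 GB in drive 1; 22 GB remain.
Put 39 GB in drive 2; 25 GB remain.
Put 35 GB in drive 3; 29 GB remain.
Put 17 GB in drive 1; 5 GB remain.
Put 17 GB in drive 2; 8 GB remain.
Put 16 GB in drive 3; 13 GB remain.
Put 13 GB in drive 3; 0 GB remain.
Put 12 GB in drive 4; 52 GB remain.
Final drives: [42,17] [39,17] [35,16,13] [12].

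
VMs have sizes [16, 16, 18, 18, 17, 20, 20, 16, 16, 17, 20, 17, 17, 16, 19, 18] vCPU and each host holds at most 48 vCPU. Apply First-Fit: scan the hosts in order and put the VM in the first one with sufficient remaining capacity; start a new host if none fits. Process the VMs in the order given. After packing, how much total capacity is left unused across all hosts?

16 vCPU → host 1 (remaining 32 vCPU)
16 vCPU → host 1 (remaining 16 vCPU)
18 vCPU → host 2 (remaining 30 vCPU)
18 vCPU → host 2 (remaining 12 vCPU)
17 vCPU → host 3 (remaining 31 vCPU)
20 vCPU → host 3 (remaining 11 vCPU)
20 vCPU → host 4 (remaining 28 vCPU)
16 vCPU → host 1 (remaining 0 vCPU)
16 vCPU → host 4 (remaining 12 vCPU)
17 vCPU → host 5 (remaining 31 vCPU)
20 vCPU → host 5 (remaining 11 vCPU)
17 vCPU → host 6 (remaining 31 vCPU)
17 vCPU → host 6 (remaining 14 vCPU)
16 vCPU → host 7 (remaining 32 vCPU)
19 vCPU → host 7 (remaining 13 vCPU)
18 vCPU → host 8 (remaining 30 vCPU)
8 hosts × 48 vCPU = 384 vCPU; used 281 vCPU; unused 103 vCPU.

103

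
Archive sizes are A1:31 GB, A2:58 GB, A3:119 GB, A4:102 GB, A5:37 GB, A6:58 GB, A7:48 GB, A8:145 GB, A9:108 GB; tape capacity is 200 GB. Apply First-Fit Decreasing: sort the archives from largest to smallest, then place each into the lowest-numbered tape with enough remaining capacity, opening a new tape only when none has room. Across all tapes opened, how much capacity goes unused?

94

Sorted descending: 145, 119, 108, 102, 58, 58, 48, 37, 31.
145 GB → tape 1 (remaining 55 GB)
119 GB → tape 2 (remaining 81 GB)
108 GB → tape 3 (remaining 92 GB)
102 GB → tape 4 (remaining 98 GB)
58 GB → tape 2 (remaining 23 GB)
58 GB → tape 3 (remaining 34 GB)
48 GB → tape 1 (remaining 7 GB)
37 GB → tape 4 (remaining 61 GB)
31 GB → tape 3 (remaining 3 GB)
4 tapes × 200 GB = 800 GB; used 706 GB; unused 94 GB.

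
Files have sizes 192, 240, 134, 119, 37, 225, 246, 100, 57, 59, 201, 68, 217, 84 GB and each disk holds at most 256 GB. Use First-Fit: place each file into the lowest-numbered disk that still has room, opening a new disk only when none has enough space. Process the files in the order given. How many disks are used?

9 disks

Put 192 GB in disk 1; 64 GB remain.
Put 240 GB in disk 2; 16 GB remain.
Put 134 GB in disk 3; 122 GB remain.
Put 119 GB in disk 3; 3 GB remain.
Put 37 GB in disk 1; 27 GB remain.
Put 225 GB in disk 4; 31 GB remain.
Put 246 GB in disk 5; 10 GB remain.
Put 100 GB in disk 6; 156 GB remain.
Put 57 GB in disk 6; 99 GB remain.
Put 59 GB in disk 6; 40 GB remain.
Put 201 GB in disk 7; 55 GB remain.
Put 68 GB in disk 8; 188 GB remain.
Put 217 GB in disk 9; 39 GB remain.
Put 84 GB in disk 8; 104 GB remain.
Final disks: [192,37] [240] [134,119] [225] [246] [100,57,59] [201] [68,84] [217].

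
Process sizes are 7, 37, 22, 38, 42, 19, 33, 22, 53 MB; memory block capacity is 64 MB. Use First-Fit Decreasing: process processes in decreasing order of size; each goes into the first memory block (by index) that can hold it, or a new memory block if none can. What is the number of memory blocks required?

5

Sorted descending: 53, 42, 38, 37, 33, 22, 22, 19, 7.
53 MB → memory block 1 (remaining 11 MB)
42 MB → memory block 2 (remaining 22 MB)
38 MB → memory block 3 (remaining 26 MB)
37 MB → memory block 4 (remaining 27 MB)
33 MB → memory block 5 (remaining 31 MB)
22 MB → memory block 2 (remaining 0 MB)
22 MB → memory block 3 (remaining 4 MB)
19 MB → memory block 4 (remaining 8 MB)
7 MB → memory block 1 (remaining 4 MB)
Final memory blocks: [53,7] [42,22] [38,22] [37,19] [33].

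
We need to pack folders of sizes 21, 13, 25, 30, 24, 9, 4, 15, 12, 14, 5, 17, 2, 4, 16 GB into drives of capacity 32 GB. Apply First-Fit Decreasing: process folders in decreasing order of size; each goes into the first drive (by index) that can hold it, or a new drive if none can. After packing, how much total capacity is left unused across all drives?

13

Sorted descending: 30, 25, 24, 21, 17, 16, 15, 14, 13, 12, 9, 5, 4, 4, 2.
30 GB → drive 1 (remaining 2 GB)
25 GB → drive 2 (remaining 7 GB)
24 GB → drive 3 (remaining 8 GB)
21 GB → drive 4 (remaining 11 GB)
17 GB → drive 5 (remaining 15 GB)
16 GB → drive 6 (remaining 16 GB)
15 GB → drive 5 (remaining 0 GB)
14 GB → drive 6 (remaining 2 GB)
13 GB → drive 7 (remaining 19 GB)
12 GB → drive 7 (remaining 7 GB)
9 GB → drive 4 (remaining 2 GB)
5 GB → drive 2 (remaining 2 GB)
4 GB → drive 3 (remaining 4 GB)
4 GB → drive 3 (remaining 0 GB)
2 GB → drive 1 (remaining 0 GB)
7 drives × 32 GB = 224 GB; used 211 GB; unused 13 GB.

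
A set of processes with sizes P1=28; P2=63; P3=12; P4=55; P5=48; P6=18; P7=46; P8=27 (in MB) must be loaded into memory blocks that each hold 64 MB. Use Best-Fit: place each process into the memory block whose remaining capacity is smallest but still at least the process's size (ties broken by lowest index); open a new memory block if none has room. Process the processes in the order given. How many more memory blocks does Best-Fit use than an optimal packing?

Best-Fit: [28,12,18] [63] [55] [48] [46] [27] → 6 memory blocks.
Total size 297 MB; any packing needs at least ⌈297/64⌉ = 5 memory blocks.
An optimal packing achieves that bound: [63] [55] [48,12] [46,18] [28,27] → 5 memory blocks.
Excess: 6 − 5 = 1.

1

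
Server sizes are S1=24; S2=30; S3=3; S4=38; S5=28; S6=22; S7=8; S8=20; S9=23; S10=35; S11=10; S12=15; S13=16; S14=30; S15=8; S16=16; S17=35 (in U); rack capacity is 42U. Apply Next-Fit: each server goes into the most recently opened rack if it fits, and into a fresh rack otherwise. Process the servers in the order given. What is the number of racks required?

rack 1: place S1 (24U), 18U left
rack 2: place S2 (30U), 12U left
rack 2: place S3 (3U), 9U left
rack 3: place S4 (38U), 4U left
rack 4: place S5 (28U), 14U left
rack 5: place S6 (22U), 20U left
rack 5: place S7 (8U), 12U left
rack 6: place S8 (20U), 22U left
rack 7: place S9 (23U), 19U left
rack 8: place S10 (35U), 7U left
rack 9: place S11 (10U), 32U left
rack 9: place S12 (15U), 17U left
rack 9: place S13 (16U), 1U left
rack 10: place S14 (30U), 12U left
rack 10: place S15 (8U), 4U left
rack 11: place S16 (16U), 26U left
rack 12: place S17 (35U), 7U left
Final racks: [24] [30,3] [38] [28] [22,8] [20] [23] [35] [10,15,16] [30,8] [16] [35].

12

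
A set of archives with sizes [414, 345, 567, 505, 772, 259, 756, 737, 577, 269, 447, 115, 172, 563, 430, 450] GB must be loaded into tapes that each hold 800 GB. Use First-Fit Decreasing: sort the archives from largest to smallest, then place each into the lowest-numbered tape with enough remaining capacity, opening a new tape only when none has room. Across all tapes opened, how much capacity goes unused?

Sorted descending: 772, 756, 737, 577, 567, 563, 505, 450, 447, 430, 414, 345, 269, 259, 172, 115.
772 GB → tape 1 (remaining 28 GB)
756 GB → tape 2 (remaining 44 GB)
737 GB → tape 3 (remaining 63 GB)
577 GB → tape 4 (remaining 223 GB)
567 GB → tape 5 (remaining 233 GB)
563 GB → tape 6 (remaining 237 GB)
505 GB → tape 7 (remaining 295 GB)
450 GB → tape 8 (remaining 350 GB)
447 GB → tape 9 (remaining 353 GB)
430 GB → tape 10 (remaining 370 GB)
414 GB → tape 11 (remaining 386 GB)
345 GB → tape 8 (remaining 5 GB)
269 GB → tape 7 (remaining 26 GB)
259 GB → tape 9 (remaining 94 GB)
172 GB → tape 4 (remaining 51 GB)
115 GB → tape 5 (remaining 118 GB)
11 tapes × 800 GB = 8800 GB; used 7378 GB; unused 1422 GB.

1422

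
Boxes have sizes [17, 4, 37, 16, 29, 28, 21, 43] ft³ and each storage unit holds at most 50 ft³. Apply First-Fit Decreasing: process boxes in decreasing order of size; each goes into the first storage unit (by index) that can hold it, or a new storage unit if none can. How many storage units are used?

Sorted descending: 43, 37, 29, 28, 21, 17, 16, 4.
storage unit 1: place 43 ft³, 7 ft³ left
storage unit 2: place 37 ft³, 13 ft³ left
storage unit 3: place 29 ft³, 21 ft³ left
storage unit 4: place 28 ft³, 22 ft³ left
storage unit 3: place 21 ft³, 0 ft³ left
storage unit 4: place 17 ft³, 5 ft³ left
storage unit 5: place 16 ft³, 34 ft³ left
storage unit 1: place 4 ft³, 3 ft³ left

5 storage units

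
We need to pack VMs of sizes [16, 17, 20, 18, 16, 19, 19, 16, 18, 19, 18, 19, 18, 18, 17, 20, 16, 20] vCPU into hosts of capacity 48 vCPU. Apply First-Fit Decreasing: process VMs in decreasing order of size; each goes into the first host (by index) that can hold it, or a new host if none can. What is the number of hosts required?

Sorted descending: 20, 20, 20, 19, 19, 19, 19, 18, 18, 18, 18, 18, 17, 17, 16, 16, 16, 16.
20 vCPU → host 1 (remaining 28 vCPU)
20 vCPU → host 1 (remaining 8 vCPU)
20 vCPU → host 2 (remaining 28 vCPU)
19 vCPU → host 2 (remaining 9 vCPU)
19 vCPU → host 3 (remaining 29 vCPU)
19 vCPU → host 3 (remaining 10 vCPU)
19 vCPU → host 4 (remaining 29 vCPU)
18 vCPU → host 4 (remaining 11 vCPU)
18 vCPU → host 5 (remaining 30 vCPU)
18 vCPU → host 5 (remaining 12 vCPU)
18 vCPU → host 6 (remaining 30 vCPU)
18 vCPU → host 6 (remaining 12 vCPU)
17 vCPU → host 7 (remaining 31 vCPU)
17 vCPU → host 7 (remaining 14 vCPU)
16 vCPU → host 8 (remaining 32 vCPU)
16 vCPU → host 8 (remaining 16 vCPU)
16 vCPU → host 8 (remaining 0 vCPU)
16 vCPU → host 9 (remaining 32 vCPU)
Final hosts: [20,20] [20,19] [19,19] [19,18] [18,18] [18,18] [17,17] [16,16,16] [16].

9 hosts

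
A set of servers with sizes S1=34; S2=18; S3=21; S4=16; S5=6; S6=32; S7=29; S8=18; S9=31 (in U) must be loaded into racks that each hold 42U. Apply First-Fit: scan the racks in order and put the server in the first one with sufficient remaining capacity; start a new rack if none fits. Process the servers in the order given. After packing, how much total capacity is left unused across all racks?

47

Put S1 (34U) in rack 1; 8U remain.
Put S2 (18U) in rack 2; 24U remain.
Put S3 (21U) in rack 2; 3U remain.
Put S4 (16U) in rack 3; 26U remain.
Put S5 (6U) in rack 1; 2U remain.
Put S6 (32U) in rack 4; 10U remain.
Put S7 (29U) in rack 5; 13U remain.
Put S8 (18U) in rack 3; 8U remain.
Put S9 (31U) in rack 6; 11U remain.
6 racks × 42U = 252U; used 205U; unused 47U.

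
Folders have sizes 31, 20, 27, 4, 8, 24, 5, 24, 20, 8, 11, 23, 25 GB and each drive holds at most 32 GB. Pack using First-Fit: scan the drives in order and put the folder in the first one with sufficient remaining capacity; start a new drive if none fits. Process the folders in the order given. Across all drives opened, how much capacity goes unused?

Put 31 GB in drive 1; 1 GB remain.
Put 20 GB in drive 2; 12 GB remain.
Put 27 GB in drive 3; 5 GB remain.
Put 4 GB in drive 2; 8 GB remain.
Put 8 GB in drive 2; 0 GB remain.
Put 24 GB in drive 4; 8 GB remain.
Put 5 GB in drive 3; 0 GB remain.
Put 24 GB in drive 5; 8 GB remain.
Put 20 GB in drive 6; 12 GB remain.
Put 8 GB in drive 4; 0 GB remain.
Put 11 GB in drive 6; 1 GB remain.
Put 23 GB in drive 7; 9 GB remain.
Put 25 GB in drive 8; 7 GB remain.
8 drives × 32 GB = 256 GB; used 230 GB; unused 26 GB.

26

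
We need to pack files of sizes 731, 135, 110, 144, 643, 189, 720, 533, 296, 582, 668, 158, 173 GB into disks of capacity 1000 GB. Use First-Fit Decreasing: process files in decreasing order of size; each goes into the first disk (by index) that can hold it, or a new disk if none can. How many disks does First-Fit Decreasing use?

Sorted descending: 731, 720, 668, 643, 582, 533, 296, 189, 173, 158, 144, 135, 110.
disk 1: place 731 GB, 269 GB left
disk 2: place 720 GB, 280 GB left
disk 3: place 668 GB, 332 GB left
disk 4: place 643 GB, 357 GB left
disk 5: place 582 GB, 418 GB left
disk 6: place 533 GB, 467 GB left
disk 3: place 296 GB, 36 GB left
disk 1: place 189 GB, 80 GB left
disk 2: place 173 GB, 107 GB left
disk 4: place 158 GB, 199 GB left
disk 4: place 144 GB, 55 GB left
disk 5: place 135 GB, 283 GB left
disk 5: place 110 GB, 173 GB left
Final disks: [731,189] [720,173] [668,296] [643,158,144] [582,135,110] [533].

6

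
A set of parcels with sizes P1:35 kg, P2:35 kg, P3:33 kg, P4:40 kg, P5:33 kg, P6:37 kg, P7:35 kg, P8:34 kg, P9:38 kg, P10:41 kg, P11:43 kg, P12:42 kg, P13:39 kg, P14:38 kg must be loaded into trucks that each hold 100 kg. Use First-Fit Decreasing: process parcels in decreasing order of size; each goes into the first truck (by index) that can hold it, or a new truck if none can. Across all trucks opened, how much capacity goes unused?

Sorted descending: 43, 42, 41, 40, 39, 38, 38, 37, 35, 35, 35, 34, 33, 33.
truck 1: place 43 kg, 57 kg left
truck 1: place 42 kg, 15 kg left
truck 2: place 41 kg, 59 kg left
truck 2: place 40 kg, 19 kg left
truck 3: place 39 kg, 61 kg left
truck 3: place 38 kg, 23 kg left
truck 4: place 38 kg, 62 kg left
truck 4: place 37 kg, 25 kg left
truck 5: place 35 kg, 65 kg left
truck 5: place 35 kg, 30 kg left
truck 6: place 35 kg, 65 kg left
truck 6: place 34 kg, 31 kg left
truck 7: place 33 kg, 67 kg left
truck 7: place 33 kg, 34 kg left
7 trucks × 100 kg = 700 kg; used 523 kg; unused 177 kg.

177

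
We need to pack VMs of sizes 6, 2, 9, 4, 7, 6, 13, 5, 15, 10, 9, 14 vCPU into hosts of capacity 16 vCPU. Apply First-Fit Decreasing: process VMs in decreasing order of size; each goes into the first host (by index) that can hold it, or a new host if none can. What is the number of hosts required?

Sorted descending: 15, 14, 13, 10, 9, 9, 7, 6, 6, 5, 4, 2.
host 1: place 15 vCPU, 1 vCPU left
host 2: place 14 vCPU, 2 vCPU left
host 3: place 13 vCPU, 3 vCPU left
host 4: place 10 vCPU, 6 vCPU left
host 5: place 9 vCPU, 7 vCPU left
host 6: place 9 vCPU, 7 vCPU left
host 5: place 7 vCPU, 0 vCPU left
host 4: place 6 vCPU, 0 vCPU left
host 6: place 6 vCPU, 1 vCPU left
host 7: place 5 vCPU, 11 vCPU left
host 7: place 4 vCPU, 7 vCPU left
host 2: place 2 vCPU, 0 vCPU left
Final hosts: [15] [14,2] [13] [10,6] [9,7] [9,6] [5,4].

7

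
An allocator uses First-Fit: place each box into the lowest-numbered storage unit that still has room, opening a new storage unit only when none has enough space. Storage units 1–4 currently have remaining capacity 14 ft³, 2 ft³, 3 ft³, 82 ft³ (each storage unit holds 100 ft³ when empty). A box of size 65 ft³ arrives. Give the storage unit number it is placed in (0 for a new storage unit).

Storage units with room: storage unit 4 (82 ft³).
The first with room is storage unit 4.

4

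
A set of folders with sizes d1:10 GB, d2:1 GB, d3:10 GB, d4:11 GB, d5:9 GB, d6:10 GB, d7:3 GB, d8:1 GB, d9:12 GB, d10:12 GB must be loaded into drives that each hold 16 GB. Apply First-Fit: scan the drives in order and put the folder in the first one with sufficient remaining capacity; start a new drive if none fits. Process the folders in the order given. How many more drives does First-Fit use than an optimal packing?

0

First-Fit: [10,1,3,1] [10] [11] [9] [10] [12] [12] → 7 drives.
7 folders exceed 8 GB (half the capacity), and no two of those can share a drive, so at least 7 drives are needed.
So 7 is already optimal.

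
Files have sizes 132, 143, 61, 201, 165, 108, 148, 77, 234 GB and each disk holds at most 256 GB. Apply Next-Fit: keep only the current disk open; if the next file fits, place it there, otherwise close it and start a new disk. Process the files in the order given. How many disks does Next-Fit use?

7

132 GB → disk 1 (remaining 124 GB)
143 GB → disk 2 (remaining 113 GB)
61 GB → disk 2 (remaining 52 GB)
201 GB → disk 3 (remaining 55 GB)
165 GB → disk 4 (remaining 91 GB)
108 GB → disk 5 (remaining 148 GB)
148 GB → disk 5 (remaining 0 GB)
77 GB → disk 6 (remaining 179 GB)
234 GB → disk 7 (remaining 22 GB)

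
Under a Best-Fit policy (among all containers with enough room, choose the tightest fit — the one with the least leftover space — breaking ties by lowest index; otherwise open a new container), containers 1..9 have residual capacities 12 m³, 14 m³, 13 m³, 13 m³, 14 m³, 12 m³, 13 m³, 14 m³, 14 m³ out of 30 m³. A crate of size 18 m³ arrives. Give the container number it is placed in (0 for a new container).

No container has ≥ 18 m³ free, so a new container is opened.

0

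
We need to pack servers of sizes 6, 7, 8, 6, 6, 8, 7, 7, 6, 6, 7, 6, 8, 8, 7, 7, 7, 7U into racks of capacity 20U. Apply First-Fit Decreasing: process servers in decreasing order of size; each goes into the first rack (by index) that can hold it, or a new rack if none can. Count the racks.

7 racks

Sorted descending: 8, 8, 8, 8, 7, 7, 7, 7, 7, 7, 7, 7, 6, 6, 6, 6, 6, 6.
Put 8U in rack 1; 12U remain.
Put 8U in rack 1; 4U remain.
Put 8U in rack 2; 12U remain.
Put 8U in rack 2; 4U remain.
Put 7U in rack 3; 13U remain.
Put 7U in rack 3; 6U remain.
Put 7U in rack 4; 13U remain.
Put 7U in rack 4; 6U remain.
Put 7U in rack 5; 13U remain.
Put 7U in rack 5; 6U remain.
Put 7U in rack 6; 13U remain.
Put 7U in rack 6; 6U remain.
Put 6U in rack 3; 0U remain.
Put 6U in rack 4; 0U remain.
Put 6U in rack 5; 0U remain.
Put 6U in rack 6; 0U remain.
Put 6U in rack 7; 14U remain.
Put 6U in rack 7; 8U remain.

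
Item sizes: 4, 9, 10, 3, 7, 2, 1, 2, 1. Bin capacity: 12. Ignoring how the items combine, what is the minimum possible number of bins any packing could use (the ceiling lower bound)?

Total size = 4 + 9 + 10 + 3 + 7 + 2 + 1 + 2 + 1 = 39.
⌈39 / 12⌉ = 4.

4 bins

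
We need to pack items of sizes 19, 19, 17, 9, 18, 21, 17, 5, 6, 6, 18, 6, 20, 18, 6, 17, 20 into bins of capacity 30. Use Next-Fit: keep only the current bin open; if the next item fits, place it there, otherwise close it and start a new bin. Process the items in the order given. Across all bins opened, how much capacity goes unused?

88

19 → bin 1 (remaining 11)
19 → bin 2 (remaining 11)
17 → bin 3 (remaining 13)
9 → bin 3 (remaining 4)
18 → bin 4 (remaining 12)
21 → bin 5 (remaining 9)
17 → bin 6 (remaining 13)
5 → bin 6 (remaining 8)
6 → bin 6 (remaining 2)
6 → bin 7 (remaining 24)
18 → bin 7 (remaining 6)
6 → bin 7 (remaining 0)
20 → bin 8 (remaining 10)
18 → bin 9 (remaining 12)
6 → bin 9 (remaining 6)
17 → bin 10 (remaining 13)
20 → bin 11 (remaining 10)
11 bins × 30 = 330; used 242; unused 88.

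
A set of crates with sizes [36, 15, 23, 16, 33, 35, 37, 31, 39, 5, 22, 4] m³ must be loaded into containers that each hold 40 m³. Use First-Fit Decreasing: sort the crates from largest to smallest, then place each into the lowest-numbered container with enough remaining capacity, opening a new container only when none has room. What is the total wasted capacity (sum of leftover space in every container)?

24

Sorted descending: 39, 37, 36, 35, 33, 31, 23, 22, 16, 15, 5, 4.
container 1: place 39 m³, 1 m³ left
container 2: place 37 m³, 3 m³ left
container 3: place 36 m³, 4 m³ left
container 4: place 35 m³, 5 m³ left
container 5: place 33 m³, 7 m³ left
container 6: place 31 m³, 9 m³ left
container 7: place 23 m³, 17 m³ left
container 8: place 22 m³, 18 m³ left
container 7: place 16 m³, 1 m³ left
container 8: place 15 m³, 3 m³ left
container 4: place 5 m³, 0 m³ left
container 3: place 4 m³, 0 m³ left
8 containers × 40 m³ = 320 m³; used 296 m³; unused 24 m³.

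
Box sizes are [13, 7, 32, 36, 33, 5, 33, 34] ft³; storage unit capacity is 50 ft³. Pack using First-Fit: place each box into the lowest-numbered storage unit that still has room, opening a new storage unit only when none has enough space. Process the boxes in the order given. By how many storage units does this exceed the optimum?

First-Fit: [13,7,5] [32] [36] [33] [33] [34] → 6 storage units.
5 boxes exceed 25 ft³ (half the capacity), and no two of those can share a storage unit, so at least 5 storage units are needed.
An optimal packing achieves that bound: [36,13] [34,7,5] [33] [33] [32] → 5 storage units.
Excess: 6 − 5 = 1.

1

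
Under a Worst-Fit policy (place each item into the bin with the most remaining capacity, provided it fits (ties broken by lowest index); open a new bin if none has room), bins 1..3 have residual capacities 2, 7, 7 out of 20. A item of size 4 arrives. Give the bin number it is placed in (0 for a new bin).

Bins with room: bin 2 (7), bin 3 (7).
Most room is bin 2 with 7 free.

2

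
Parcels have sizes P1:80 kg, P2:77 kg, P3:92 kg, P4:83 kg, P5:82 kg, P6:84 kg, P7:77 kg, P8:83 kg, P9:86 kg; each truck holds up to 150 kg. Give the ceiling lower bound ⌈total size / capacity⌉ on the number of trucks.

5

Total size = 80 + 77 + 92 + 83 + 82 + 84 + 77 + 83 + 86 = 744 kg.
⌈744 / 150⌉ = 5.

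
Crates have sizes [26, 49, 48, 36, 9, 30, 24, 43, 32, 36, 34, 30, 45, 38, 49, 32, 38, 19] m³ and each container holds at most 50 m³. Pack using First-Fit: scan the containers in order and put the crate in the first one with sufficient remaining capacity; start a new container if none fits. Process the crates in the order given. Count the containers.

16

Put 26 m³ in container 1; 24 m³ remain.
Put 49 m³ in container 2; 1 m³ remain.
Put 48 m³ in container 3; 2 m³ remain.
Put 36 m³ in container 4; 14 m³ remain.
Put 9 m³ in container 1; 15 m³ remain.
Put 30 m³ in container 5; 20 m³ remain.
Put 24 m³ in container 6; 26 m³ remain.
Put 43 m³ in container 7; 7 m³ remain.
Put 32 m³ in container 8; 18 m³ remain.
Put 36 m³ in container 9; 14 m³ remain.
Put 34 m³ in container 10; 16 m³ remain.
Put 30 m³ in container 11; 20 m³ remain.
Put 45 m³ in container 12; 5 m³ remain.
Put 38 m³ in container 13; 12 m³ remain.
Put 49 m³ in container 14; 1 m³ remain.
Put 32 m³ in container 15; 18 m³ remain.
Put 38 m³ in container 16; 12 m³ remain.
Put 19 m³ in container 5; 1 m³ remain.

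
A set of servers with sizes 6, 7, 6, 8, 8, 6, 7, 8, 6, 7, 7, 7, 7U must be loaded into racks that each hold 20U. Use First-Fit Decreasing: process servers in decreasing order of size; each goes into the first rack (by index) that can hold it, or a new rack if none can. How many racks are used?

5

Sorted descending: 8, 8, 8, 7, 7, 7, 7, 7, 7, 6, 6, 6, 6.
rack 1: place 8U, 12U left
rack 1: place 8U, 4U left
rack 2: place 8U, 12U left
rack 2: place 7U, 5U left
rack 3: place 7U, 13U left
rack 3: place 7U, 6U left
rack 4: place 7U, 13U left
rack 4: place 7U, 6U left
rack 5: place 7U, 13U left
rack 3: place 6U, 0U left
rack 4: place 6U, 0U left
rack 5: place 6U, 7U left
rack 5: place 6U, 1U left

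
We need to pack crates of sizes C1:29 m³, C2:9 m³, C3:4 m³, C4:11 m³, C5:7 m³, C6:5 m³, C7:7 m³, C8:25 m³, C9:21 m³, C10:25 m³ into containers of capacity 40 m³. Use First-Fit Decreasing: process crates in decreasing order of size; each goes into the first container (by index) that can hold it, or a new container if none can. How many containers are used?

Sorted descending: 29, 25, 25, 21, 11, 9, 7, 7, 5, 4.
container 1: place 29 m³, 11 m³ left
container 2: place 25 m³, 15 m³ left
container 3: place 25 m³, 15 m³ left
container 4: place 21 m³, 19 m³ left
container 1: place 11 m³, 0 m³ left
container 2: place 9 m³, 6 m³ left
container 3: place 7 m³, 8 m³ left
container 3: place 7 m³, 1 m³ left
container 2: place 5 m³, 1 m³ left
container 4: place 4 m³, 15 m³ left
Final containers: [29,11] [25,9,5] [25,7,7] [21,4].

4 containers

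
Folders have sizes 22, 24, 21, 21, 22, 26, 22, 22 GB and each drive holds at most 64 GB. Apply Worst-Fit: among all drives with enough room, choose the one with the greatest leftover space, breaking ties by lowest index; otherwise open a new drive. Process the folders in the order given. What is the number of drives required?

4 drives

drive 1: place 22 GB, 42 GB left
drive 1: place 24 GB, 18 GB left
drive 2: place 21 GB, 43 GB left
drive 2: place 21 GB, 22 GB left
drive 2: place 22 GB, 0 GB left
drive 3: place 26 GB, 38 GB left
drive 3: place 22 GB, 16 GB left
drive 4: place 22 GB, 42 GB left
Final drives: [22,24] [21,21,22] [26,22] [22].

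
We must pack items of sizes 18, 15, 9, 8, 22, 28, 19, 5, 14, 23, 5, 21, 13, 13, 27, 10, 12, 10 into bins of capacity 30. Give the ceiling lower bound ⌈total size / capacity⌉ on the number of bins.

10

Total size = 18 + 15 + 9 + 8 + 22 + 28 + 19 + 5 + 14 + 23 + 5 + 21 + 13 + 13 + 27 + 10 + 12 + 10 = 272.
⌈272 / 30⌉ = 10.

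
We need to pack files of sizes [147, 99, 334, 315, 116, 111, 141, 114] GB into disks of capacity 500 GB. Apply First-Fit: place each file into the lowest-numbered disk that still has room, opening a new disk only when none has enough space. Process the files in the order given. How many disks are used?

3

disk 1: place 147 GB, 353 GB left
disk 1: place 99 GB, 254 GB left
disk 2: place 334 GB, 166 GB left
disk 3: place 315 GB, 185 GB left
disk 1: place 116 GB, 138 GB left
disk 1: place 111 GB, 27 GB left
disk 2: place 141 GB, 25 GB left
disk 3: place 114 GB, 71 GB left
Final disks: [147,99,116,111] [334,141] [315,114].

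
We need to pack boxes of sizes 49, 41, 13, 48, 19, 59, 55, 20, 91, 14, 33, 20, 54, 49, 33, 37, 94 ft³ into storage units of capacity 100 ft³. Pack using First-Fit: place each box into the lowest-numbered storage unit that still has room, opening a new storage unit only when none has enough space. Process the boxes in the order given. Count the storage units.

storage unit 1: place 49 ft³, 51 ft³ left
storage unit 1: place 41 ft³, 10 ft³ left
storage unit 2: place 13 ft³, 87 ft³ left
storage unit 2: place 48 ft³, 39 ft³ left
storage unit 2: place 19 ft³, 20 ft³ left
storage unit 3: place 59 ft³, 41 ft³ left
storage unit 4: place 55 ft³, 45 ft³ left
storage unit 2: place 20 ft³, 0 ft³ left
storage unit 5: place 91 ft³, 9 ft³ left
storage unit 3: place 14 ft³, 27 ft³ left
storage unit 4: place 33 ft³, 12 ft³ left
storage unit 3: place 20 ft³, 7 ft³ left
storage unit 6: place 54 ft³, 46 ft³ left
storage unit 7: place 49 ft³, 51 ft³ left
storage unit 6: place 33 ft³, 13 ft³ left
storage unit 7: place 37 ft³, 14 ft³ left
storage unit 8: place 94 ft³, 6 ft³ left

8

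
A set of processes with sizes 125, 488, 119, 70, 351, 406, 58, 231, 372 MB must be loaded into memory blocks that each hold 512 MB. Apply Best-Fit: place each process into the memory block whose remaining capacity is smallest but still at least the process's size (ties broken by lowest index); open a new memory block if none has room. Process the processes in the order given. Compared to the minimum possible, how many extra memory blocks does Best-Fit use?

Best-Fit: [125,119,70] [488] [351] [406,58] [231] [372] → 6 memory blocks.
Total size 2220 MB; any packing needs at least ⌈2220/512⌉ = 5 memory blocks.
An optimal packing achieves that bound: [488] [406,70] [372,125] [351,119] [231,58] → 5 memory blocks.
Excess: 6 − 5 = 1.

1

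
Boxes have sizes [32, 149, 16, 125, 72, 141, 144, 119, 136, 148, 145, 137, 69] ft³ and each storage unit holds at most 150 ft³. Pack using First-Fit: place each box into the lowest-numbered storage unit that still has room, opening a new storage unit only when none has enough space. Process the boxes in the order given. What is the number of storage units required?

Put 32 ft³ in storage unit 1; 118 ft³ remain.
Put 149 ft³ in storage unit 2; 1 ft³ remain.
Put 16 ft³ in storage unit 1; 102 ft³ remain.
Put 125 ft³ in storage unit 3; 25 ft³ remain.
Put 72 ft³ in storage unit 1; 30 ft³ remain.
Put 141 ft³ in storage unit 4; 9 ft³ remain.
Put 144 ft³ in storage unit 5; 6 ft³ remain.
Put 119 ft³ in storage unit 6; 31 ft³ remain.
Put 136 ft³ in storage unit 7; 14 ft³ remain.
Put 148 ft³ in storage unit 8; 2 ft³ remain.
Put 145 ft³ in storage unit 9; 5 ft³ remain.
Put 137 ft³ in storage unit 10; 13 ft³ remain.
Put 69 ft³ in storage unit 11; 81 ft³ remain.

11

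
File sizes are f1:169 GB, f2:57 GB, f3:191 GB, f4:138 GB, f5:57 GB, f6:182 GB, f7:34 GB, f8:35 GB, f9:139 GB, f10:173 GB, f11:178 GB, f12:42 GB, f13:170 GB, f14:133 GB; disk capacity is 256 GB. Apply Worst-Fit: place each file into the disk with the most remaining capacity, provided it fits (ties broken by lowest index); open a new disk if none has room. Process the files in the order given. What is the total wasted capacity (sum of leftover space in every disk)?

606

disk 1: place f1 (169 GB), 87 GB left
disk 1: place f2 (57 GB), 30 GB left
disk 2: place f3 (191 GB), 65 GB left
disk 3: place f4 (138 GB), 118 GB left
disk 3: place f5 (57 GB), 61 GB left
disk 4: place f6 (182 GB), 74 GB left
disk 4: place f7 (34 GB), 40 GB left
disk 2: place f8 (35 GB), 30 GB left
disk 5: place f9 (139 GB), 117 GB left
disk 6: place f10 (173 GB), 83 GB left
disk 7: place f11 (178 GB), 78 GB left
disk 5: place f12 (42 GB), 75 GB left
disk 8: place f13 (170 GB), 86 GB left
disk 9: place f14 (133 GB), 123 GB left
9 disks × 256 GB = 2304 GB; used 1698 GB; unused 606 GB.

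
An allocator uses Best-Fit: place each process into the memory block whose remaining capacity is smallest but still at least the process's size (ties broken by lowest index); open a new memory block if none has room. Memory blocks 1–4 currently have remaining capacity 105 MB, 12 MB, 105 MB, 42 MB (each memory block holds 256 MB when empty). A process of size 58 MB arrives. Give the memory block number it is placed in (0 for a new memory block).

Memory blocks with room: memory block 1 (105 MB), memory block 3 (105 MB).
Tightest fit is memory block 1 with 105 MB free.

1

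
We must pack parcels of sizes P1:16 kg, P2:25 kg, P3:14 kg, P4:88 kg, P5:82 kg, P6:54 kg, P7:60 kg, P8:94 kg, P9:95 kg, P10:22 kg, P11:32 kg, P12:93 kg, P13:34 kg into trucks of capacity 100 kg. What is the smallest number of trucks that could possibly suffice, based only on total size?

Total size = 16 + 25 + 14 + 88 + 82 + 54 + 60 + 94 + 95 + 22 + 32 + 93 + 34 = 709 kg.
⌈709 / 100⌉ = 8.

8 trucks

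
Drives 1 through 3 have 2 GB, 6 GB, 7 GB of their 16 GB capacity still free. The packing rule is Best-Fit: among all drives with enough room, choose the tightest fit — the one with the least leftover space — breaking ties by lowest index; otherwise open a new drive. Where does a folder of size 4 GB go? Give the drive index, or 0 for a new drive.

2

Drives with room: drive 2 (6 GB), drive 3 (7 GB).
Tightest fit is drive 2 with 6 GB free.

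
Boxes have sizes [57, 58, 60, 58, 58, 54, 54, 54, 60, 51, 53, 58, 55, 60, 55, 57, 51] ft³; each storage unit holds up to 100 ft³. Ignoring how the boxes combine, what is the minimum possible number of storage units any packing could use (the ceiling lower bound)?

Total size = 57 + 58 + 60 + 58 + 58 + 54 + 54 + 54 + 60 + 51 + 53 + 58 + 55 + 60 + 55 + 57 + 51 = 953 ft³.
⌈953 / 100⌉ = 10.

10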